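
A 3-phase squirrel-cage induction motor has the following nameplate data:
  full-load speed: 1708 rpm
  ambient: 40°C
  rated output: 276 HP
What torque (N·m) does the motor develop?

P_out = 276 × 746 = 205896 W
ω = 2π × 1708/60 = 178.9 rad/s
τ = P_out/ω = 205896/178.9 = 1150 N·m

1150 N·m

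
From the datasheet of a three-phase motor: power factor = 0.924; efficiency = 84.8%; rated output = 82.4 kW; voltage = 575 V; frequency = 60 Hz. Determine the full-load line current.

106 A

P_out = 82.4 kW = 82400 W
P_in = P_out / η = 82400 / 0.848 = 97170 W
I_L = P_in / (√3·V_L·cosφ) = 97170 / (1.732 × 575 × 0.924) = 106 A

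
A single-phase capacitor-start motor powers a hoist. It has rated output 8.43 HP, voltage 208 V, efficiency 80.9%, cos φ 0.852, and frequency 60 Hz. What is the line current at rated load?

P_out = 8.43 × 746 = 6289 W
P_in = P_out / η = 6289 / 0.809 = 7774 W
I = P_in / (V·cosφ) = 7774 / (208 × 0.852) = 43.9 A

43.9 A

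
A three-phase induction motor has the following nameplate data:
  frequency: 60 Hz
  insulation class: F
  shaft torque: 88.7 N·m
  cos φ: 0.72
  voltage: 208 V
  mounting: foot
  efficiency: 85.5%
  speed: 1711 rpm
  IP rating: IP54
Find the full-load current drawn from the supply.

71.7 A

ω = 2π×1711/60 = 179.2 rad/s; P_out = τω = 88.7 × 179.2 = 15895 W
P_in = P_out / η = 15895 / 0.855 = 18591 W
I_L = P_in / (√3·V_L·cosφ) = 18591 / (1.732 × 208 × 0.72) = 71.7 A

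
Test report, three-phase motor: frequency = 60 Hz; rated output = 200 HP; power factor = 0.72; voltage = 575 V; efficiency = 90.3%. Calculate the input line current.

230 A

P_out = 200 × 746 = 149200 W
P_in = P_out / η = 149200 / 0.903 = 165227 W
I_L = P_in / (√3·V_L·cosφ) = 165227 / (1.732 × 575 × 0.72) = 230 A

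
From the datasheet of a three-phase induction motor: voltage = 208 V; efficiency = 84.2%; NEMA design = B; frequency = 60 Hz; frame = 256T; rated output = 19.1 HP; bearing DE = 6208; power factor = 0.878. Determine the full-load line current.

53.5 A

P_out = 19.1 × 746 = 14249 W
P_in = P_out / η = 14249 / 0.842 = 16923 W
I_L = P_in / (√3·V_L·cosφ) = 16923 / (1.732 × 208 × 0.878) = 53.5 A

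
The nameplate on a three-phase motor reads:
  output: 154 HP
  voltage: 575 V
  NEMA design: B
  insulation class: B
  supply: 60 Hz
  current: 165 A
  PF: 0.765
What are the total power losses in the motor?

P_in = √3·V·I·cosφ = 1.732×575×165×0.765 = 125707 W
P_out = 154×746 = 114884 W
Losses = P_in − P_out = 125707 − 114884 = 10823 W

10800 W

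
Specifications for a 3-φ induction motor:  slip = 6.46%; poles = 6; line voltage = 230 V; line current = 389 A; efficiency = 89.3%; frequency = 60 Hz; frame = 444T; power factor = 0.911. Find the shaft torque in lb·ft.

791 lb·ft

P_in = √3·V·I·cosφ = 1.732 × 230 × 389 × 0.911 = 141170 W
P_out = η·P_in = 0.893 × 141170 = 126065 W
n_s = 120×60/6 = 1200 rpm; n = 1200×(1−0.0646) = 1122 rpm
ω = 2π×1122/60 = 117.5 rad/s
τ = P_out/ω = 126065/117.5 = 1073 N·m
In lb·ft: 1073/1.356 = 791 lb·ft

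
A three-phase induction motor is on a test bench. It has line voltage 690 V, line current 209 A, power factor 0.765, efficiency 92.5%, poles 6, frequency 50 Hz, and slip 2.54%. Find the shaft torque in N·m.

P_in = √3·V·I·cosφ = 1.732 × 690 × 209 × 0.765 = 191075 W
P_out = η·P_in = 0.925 × 191075 = 176744 W
n_s = 120×50/6 = 1000 rpm; n = 1000×(1−0.0254) = 975 rpm
ω = 2π×975/60 = 102.1 rad/s
τ = P_out/ω = 176744/102.1 = 1730 N·m

1730 N·m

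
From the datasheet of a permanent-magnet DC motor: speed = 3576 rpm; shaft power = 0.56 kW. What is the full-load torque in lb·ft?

ω = 2π × 3576/60 = 374.5 rad/s
τ = P/ω = 560/374.5 = 1.495 N·m
In lb·ft: 1.495/1.356 = 1.1 lb·ft

1.1 lb·ft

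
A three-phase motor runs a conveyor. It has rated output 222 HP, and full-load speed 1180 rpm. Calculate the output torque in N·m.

P_out = 222 × 746 = 165612 W
ω = 2π × 1180/60 = 123.6 rad/s
τ = P_out/ω = 165612/123.6 = 1340 N·m

1340 N·m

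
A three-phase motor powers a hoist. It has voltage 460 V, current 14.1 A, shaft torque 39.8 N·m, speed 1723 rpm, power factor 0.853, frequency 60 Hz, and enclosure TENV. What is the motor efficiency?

ω = 2π × 1723/60 = 180.4 rad/s; P_out = τω = 39.8 × 180.4 = 7180 W
P_in = √3·V_L·I_L·cosφ = 1.732 × 460 × 14.1 × 0.853 = 9582 W
η = P_out / P_in = 7180 / 9582 = 0.749 = 74.9%

74.9 %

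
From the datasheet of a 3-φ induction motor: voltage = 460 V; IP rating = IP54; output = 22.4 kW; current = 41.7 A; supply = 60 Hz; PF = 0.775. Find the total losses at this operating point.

3.35 kW

P_in = √3·V·I·cosφ = 1.732×460×41.7×0.775 = 25748 W
P_out = 22400 W
Losses = P_in − P_out = 25748 − 22400 = 3348 W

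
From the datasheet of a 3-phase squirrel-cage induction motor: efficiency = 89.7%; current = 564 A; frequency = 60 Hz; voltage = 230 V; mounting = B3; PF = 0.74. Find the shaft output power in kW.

P_in = √3·V·I·cosφ = 1.732 × 230 × 564 × 0.74 = 166260 W
P_out = η·P_in = 0.897 × 166260 = 149135 W

149 kW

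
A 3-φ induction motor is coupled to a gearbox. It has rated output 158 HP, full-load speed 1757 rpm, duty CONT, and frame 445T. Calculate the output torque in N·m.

641 N·m

P_out = 158 × 746 = 117868 W
ω = 2π × 1757/60 = 184 rad/s
τ = P_out/ω = 117868/184 = 641 N·m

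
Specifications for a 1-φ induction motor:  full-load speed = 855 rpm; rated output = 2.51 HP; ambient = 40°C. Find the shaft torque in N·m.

20.9 N·m

P_out = 2.51 × 746 = 1872 W
ω = 2π × 855/60 = 89.54 rad/s
τ = P_out/ω = 1872/89.54 = 20.9 N·m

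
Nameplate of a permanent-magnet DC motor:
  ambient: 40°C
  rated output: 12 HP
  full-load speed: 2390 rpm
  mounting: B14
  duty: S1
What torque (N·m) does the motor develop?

35.8 N·m

P_out = 12 × 746 = 8952 W
ω = 2π × 2390/60 = 250.3 rad/s
τ = P_out/ω = 8952/250.3 = 35.8 N·m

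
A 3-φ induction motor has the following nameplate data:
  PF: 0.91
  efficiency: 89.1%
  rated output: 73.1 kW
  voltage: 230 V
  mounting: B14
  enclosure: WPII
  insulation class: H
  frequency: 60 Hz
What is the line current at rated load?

P_out = 73.1 kW = 73100 W
P_in = P_out / η = 73100 / 0.891 = 82043 W
I_L = P_in / (√3·V_L·cosφ) = 82043 / (1.732 × 230 × 0.91) = 226 A

226 A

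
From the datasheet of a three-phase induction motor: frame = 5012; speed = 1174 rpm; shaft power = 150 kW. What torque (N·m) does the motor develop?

ω = 2π × 1174/60 = 122.9 rad/s
τ = P/ω = 150000/122.9 = 1220 N·m

1220 N·m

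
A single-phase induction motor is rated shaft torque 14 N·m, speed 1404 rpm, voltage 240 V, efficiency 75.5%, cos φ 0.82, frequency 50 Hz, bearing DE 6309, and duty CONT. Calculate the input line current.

13.9 A

ω = 2π×1404/60 = 147 rad/s; P_out = τω = 14 × 147 = 2058 W
P_in = P_out / η = 2058 / 0.755 = 2726 W
I = P_in / (V·cosφ) = 2726 / (240 × 0.82) = 13.9 A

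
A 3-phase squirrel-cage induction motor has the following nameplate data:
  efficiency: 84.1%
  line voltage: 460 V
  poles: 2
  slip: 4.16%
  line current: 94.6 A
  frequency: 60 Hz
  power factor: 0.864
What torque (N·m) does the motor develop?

152 N·m

P_in = √3·V·I·cosφ = 1.732 × 460 × 94.6 × 0.864 = 65119 W
P_out = η·P_in = 0.841 × 65119 = 54765 W
n_s = 120×60/2 = 3600 rpm; n = 3600×(1−0.0416) = 3450 rpm
ω = 2π×3450/60 = 361.3 rad/s
τ = P_out/ω = 54765/361.3 = 152 N·m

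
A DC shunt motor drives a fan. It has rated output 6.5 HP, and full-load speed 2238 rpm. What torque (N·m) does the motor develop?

20.7 N·m

P_out = 6.5 × 746 = 4849 W
ω = 2π × 2238/60 = 234.4 rad/s
τ = P_out/ω = 4849/234.4 = 20.7 N·m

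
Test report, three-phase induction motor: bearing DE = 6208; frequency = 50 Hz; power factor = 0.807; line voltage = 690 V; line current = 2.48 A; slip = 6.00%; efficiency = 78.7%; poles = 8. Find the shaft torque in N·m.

P_in = √3·V·I·cosφ = 1.732 × 690 × 2.48 × 0.807 = 2392 W
P_out = η·P_in = 0.787 × 2392 = 1883 W
n_s = 120×50/8 = 750 rpm; n = 750×(1−0.06) = 705 rpm
ω = 2π×705/60 = 73.83 rad/s
τ = P_out/ω = 1883/73.83 = 25.5 N·m

25.5 N·m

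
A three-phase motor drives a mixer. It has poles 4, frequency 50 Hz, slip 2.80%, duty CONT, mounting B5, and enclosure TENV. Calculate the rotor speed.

n_s = 120f/p = 120×50/4 = 1500 rpm
n = n_s(1 − s) = 1500 × (1 − 0.028) = 1458 rpm

1458 rpm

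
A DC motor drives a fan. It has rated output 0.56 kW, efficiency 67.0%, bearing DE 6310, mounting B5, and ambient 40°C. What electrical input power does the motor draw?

0.836 kW

P_out = 560 W
P_in = P_out/η = 560/0.67 = 836 W = 0.836 kW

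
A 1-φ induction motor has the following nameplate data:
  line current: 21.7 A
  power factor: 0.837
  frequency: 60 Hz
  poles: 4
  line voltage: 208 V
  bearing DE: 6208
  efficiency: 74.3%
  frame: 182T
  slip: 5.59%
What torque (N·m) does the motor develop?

P_in = V·I·cosφ = 208 × 21.7 × 0.837 = 3778 W
P_out = η·P_in = 0.743 × 3778 = 2807 W
n_s = 120×60/4 = 1800 rpm; n = 1800×(1−0.0559) = 1699 rpm
ω = 2π×1699/60 = 177.9 rad/s
τ = P_out/ω = 2807/177.9 = 15.8 N·m

15.8 N·m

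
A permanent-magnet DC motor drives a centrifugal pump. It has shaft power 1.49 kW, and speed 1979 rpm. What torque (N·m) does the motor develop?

7.19 N·m

ω = 2π × 1979/60 = 207.2 rad/s
τ = P/ω = 1490/207.2 = 7.19 N·m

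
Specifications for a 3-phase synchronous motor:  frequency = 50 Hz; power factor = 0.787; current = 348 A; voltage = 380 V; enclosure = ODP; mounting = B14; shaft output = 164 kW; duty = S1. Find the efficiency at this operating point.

P_out = 164 kW = 164000 W
P_in = √3·V_L·I_L·cosφ = 1.732 × 380 × 348 × 0.787 = 180254 W
η = P_out / P_in = 164000 / 180254 = 0.910 = 91.0%

91.0 %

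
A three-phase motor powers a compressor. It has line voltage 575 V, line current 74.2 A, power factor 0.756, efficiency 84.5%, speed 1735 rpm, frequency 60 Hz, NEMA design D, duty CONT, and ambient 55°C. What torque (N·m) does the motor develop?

P_in = √3·V·I·cosφ = 1.732 × 575 × 74.2 × 0.756 = 55865 W
P_out = η·P_in = 0.845 × 55865 = 47206 W
n = 1735 rpm
ω = 2π×1735/60 = 181.7 rad/s
τ = P_out/ω = 47206/181.7 = 260 N·m

260 N·m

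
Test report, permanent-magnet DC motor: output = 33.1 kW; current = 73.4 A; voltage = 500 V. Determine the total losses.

3600 W

P_in = V·I = 500×73.4 = 36700 W
P_out = 33100 W
Losses = P_in − P_out = 36700 − 33100 = 3600 W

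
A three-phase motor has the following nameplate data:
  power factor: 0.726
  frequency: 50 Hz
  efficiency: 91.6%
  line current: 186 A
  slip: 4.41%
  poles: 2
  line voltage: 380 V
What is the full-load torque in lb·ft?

200 lb·ft

P_in = √3·V·I·cosφ = 1.732 × 380 × 186 × 0.726 = 88875 W
P_out = η·P_in = 0.916 × 88875 = 81410 W
n_s = 120×50/2 = 3000 rpm; n = 3000×(1−0.0441) = 2868 rpm
ω = 2π×2868/60 = 300.3 rad/s
τ = P_out/ω = 81410/300.3 = 271.1 N·m
In lb·ft: 271.1/1.356 = 200 lb·ft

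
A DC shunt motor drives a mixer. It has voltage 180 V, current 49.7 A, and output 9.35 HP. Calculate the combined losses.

1.97 kW

P_in = V·I = 180×49.7 = 8946 W
P_out = 9.35×746 = 6975 W
Losses = P_in − P_out = 8946 − 6975 = 1971 W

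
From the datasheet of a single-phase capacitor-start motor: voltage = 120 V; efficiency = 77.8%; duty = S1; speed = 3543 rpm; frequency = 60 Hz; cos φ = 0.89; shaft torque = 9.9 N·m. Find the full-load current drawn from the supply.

44.2 A

ω = 2π×3543/60 = 371 rad/s; P_out = τω = 9.9 × 371 = 3673 W
P_in = P_out / η = 3673 / 0.778 = 4721 W
I = P_in / (V·cosφ) = 4721 / (120 × 0.89) = 44.2 A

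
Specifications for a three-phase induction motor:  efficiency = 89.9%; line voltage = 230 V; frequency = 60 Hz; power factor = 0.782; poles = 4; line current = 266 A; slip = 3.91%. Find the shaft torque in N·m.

411 N·m

P_in = √3·V·I·cosφ = 1.732 × 230 × 266 × 0.782 = 82864 W
P_out = η·P_in = 0.899 × 82864 = 74495 W
n_s = 120×60/4 = 1800 rpm; n = 1800×(1−0.0391) = 1730 rpm
ω = 2π×1730/60 = 181.2 rad/s
τ = P_out/ω = 74495/181.2 = 411 N·m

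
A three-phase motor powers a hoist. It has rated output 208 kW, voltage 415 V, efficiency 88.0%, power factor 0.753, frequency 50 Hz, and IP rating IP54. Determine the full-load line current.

P_out = 208 kW = 208000 W
P_in = P_out / η = 208000 / 0.880 = 236364 W
I_L = P_in / (√3·V_L·cosφ) = 236364 / (1.732 × 415 × 0.753) = 437 A

437 A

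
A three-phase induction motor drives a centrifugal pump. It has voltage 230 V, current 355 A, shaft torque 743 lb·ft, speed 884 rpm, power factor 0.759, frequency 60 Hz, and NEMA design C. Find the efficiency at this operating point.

τ = 743 lb·ft × 1.356 = 1008 N·m
ω = 2π × 884/60 = 92.57 rad/s; P_out = τω = 1008 × 92.57 = 93311 W
P_in = √3·V_L·I_L·cosφ = 1.732 × 230 × 355 × 0.759 = 107336 W
η = P_out / P_in = 93311 / 107336 = 0.869 = 86.9%

86.9 %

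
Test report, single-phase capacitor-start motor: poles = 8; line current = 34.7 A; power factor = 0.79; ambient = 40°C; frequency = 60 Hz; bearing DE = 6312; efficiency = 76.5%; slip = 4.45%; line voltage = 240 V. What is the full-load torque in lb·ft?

P_in = V·I·cosφ = 240 × 34.7 × 0.79 = 6579 W
P_out = η·P_in = 0.765 × 6579 = 5033 W
n_s = 120×60/8 = 900 rpm; n = 900×(1−0.0445) = 860 rpm
ω = 2π×860/60 = 90.06 rad/s
τ = P_out/ω = 5033/90.06 = 55.88 N·m
In lb·ft: 55.88/1.356 = 41.2 lb·ft

41.2 lb·ft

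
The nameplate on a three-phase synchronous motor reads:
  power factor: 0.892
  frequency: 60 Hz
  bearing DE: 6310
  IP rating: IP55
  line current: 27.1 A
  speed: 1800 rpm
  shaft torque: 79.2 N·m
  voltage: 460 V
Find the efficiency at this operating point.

77.5 %

ω = 2π × 1800/60 = 188.5 rad/s; P_out = τω = 79.2 × 188.5 = 14929 W
P_in = √3·V_L·I_L·cosφ = 1.732 × 460 × 27.1 × 0.892 = 19259 W
η = P_out / P_in = 14929 / 19259 = 0.775 = 77.5%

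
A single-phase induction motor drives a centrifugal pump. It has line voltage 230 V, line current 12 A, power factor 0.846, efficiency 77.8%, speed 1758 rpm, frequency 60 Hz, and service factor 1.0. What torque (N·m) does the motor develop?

P_in = V·I·cosφ = 230 × 12 × 0.846 = 2335 W
P_out = η·P_in = 0.778 × 2335 = 1817 W
n = 1758 rpm
ω = 2π×1758/60 = 184.1 rad/s
τ = P_out/ω = 1817/184.1 = 9.87 N·m

9.87 N·m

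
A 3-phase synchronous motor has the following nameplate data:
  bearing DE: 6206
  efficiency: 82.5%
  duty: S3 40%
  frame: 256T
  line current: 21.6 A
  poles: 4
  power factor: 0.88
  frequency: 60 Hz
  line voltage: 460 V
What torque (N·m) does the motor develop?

P_in = √3·V·I·cosφ = 1.732 × 460 × 21.6 × 0.88 = 15144 W
P_out = η·P_in = 0.825 × 15144 = 12494 W
n = n_s = 120×60/4 = 1800 rpm (synchronous)
ω = 2π×1800/60 = 188.5 rad/s
τ = P_out/ω = 12494/188.5 = 66.3 N·m

66.3 N·m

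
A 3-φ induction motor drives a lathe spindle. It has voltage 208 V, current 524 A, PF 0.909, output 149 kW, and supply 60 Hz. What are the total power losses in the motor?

P_in = √3·V·I·cosφ = 1.732×208×524×0.909 = 171596 W
P_out = 149000 W
Losses = P_in − P_out = 171596 − 149000 = 22596 W

22.6 kW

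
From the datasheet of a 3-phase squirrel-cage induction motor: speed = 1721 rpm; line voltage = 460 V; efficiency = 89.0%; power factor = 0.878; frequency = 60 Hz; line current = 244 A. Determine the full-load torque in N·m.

P_in = √3·V·I·cosφ = 1.732 × 460 × 244 × 0.878 = 170683 W
P_out = η·P_in = 0.89 × 170683 = 151908 W
n = 1721 rpm
ω = 2π×1721/60 = 180.2 rad/s
τ = P_out/ω = 151908/180.2 = 843 N·m

843 N·m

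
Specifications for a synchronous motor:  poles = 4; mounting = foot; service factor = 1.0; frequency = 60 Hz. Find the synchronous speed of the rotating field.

n_s = 120f/p = 120×60/4 = 1800 rpm

1800 rpm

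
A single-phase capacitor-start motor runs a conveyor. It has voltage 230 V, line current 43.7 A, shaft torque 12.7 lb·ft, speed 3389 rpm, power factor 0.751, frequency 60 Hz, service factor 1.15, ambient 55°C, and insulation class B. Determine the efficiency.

τ = 12.7 lb·ft × 1.356 = 17.22 N·m
ω = 2π × 3389/60 = 354.9 rad/s; P_out = τω = 17.22 × 354.9 = 6111 W
P_in = V·I·cosφ = 230 × 43.7 × 0.751 = 7548 W
η = P_out / P_in = 6111 / 7548 = 0.810 = 81.0%

81.0 %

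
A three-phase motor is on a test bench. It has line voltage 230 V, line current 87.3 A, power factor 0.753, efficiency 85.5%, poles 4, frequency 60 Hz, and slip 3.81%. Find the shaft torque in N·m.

P_in = √3·V·I·cosφ = 1.732 × 230 × 87.3 × 0.753 = 26187 W
P_out = η·P_in = 0.855 × 26187 = 22390 W
n_s = 120×60/4 = 1800 rpm; n = 1800×(1−0.0381) = 1731 rpm
ω = 2π×1731/60 = 181.3 rad/s
τ = P_out/ω = 22390/181.3 = 123 N·m

123 N·m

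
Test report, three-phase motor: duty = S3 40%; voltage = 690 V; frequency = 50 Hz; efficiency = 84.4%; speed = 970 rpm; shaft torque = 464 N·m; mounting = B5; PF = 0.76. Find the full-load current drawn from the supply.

61.5 A

ω = 2π×970/60 = 101.6 rad/s; P_out = τω = 464 × 101.6 = 47142 W
P_in = P_out / η = 47142 / 0.844 = 55855 W
I_L = P_in / (√3·V_L·cosφ) = 55855 / (1.732 × 690 × 0.76) = 61.5 A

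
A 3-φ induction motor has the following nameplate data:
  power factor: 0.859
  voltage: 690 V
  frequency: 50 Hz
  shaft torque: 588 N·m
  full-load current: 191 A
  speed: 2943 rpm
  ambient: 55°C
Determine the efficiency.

92.4 %

ω = 2π × 2943/60 = 308.2 rad/s; P_out = τω = 588 × 308.2 = 181222 W
P_in = √3·V_L·I_L·cosφ = 1.732 × 690 × 191 × 0.859 = 196076 W
η = P_out / P_in = 181222 / 196076 = 0.924 = 92.4%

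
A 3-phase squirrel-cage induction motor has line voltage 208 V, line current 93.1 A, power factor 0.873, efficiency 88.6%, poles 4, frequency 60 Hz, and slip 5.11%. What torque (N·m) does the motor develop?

P_in = √3·V·I·cosφ = 1.732 × 208 × 93.1 × 0.873 = 29280 W
P_out = η·P_in = 0.886 × 29280 = 25942 W
n_s = 120×60/4 = 1800 rpm; n = 1800×(1−0.0511) = 1708 rpm
ω = 2π×1708/60 = 178.9 rad/s
τ = P_out/ω = 25942/178.9 = 145 N·m

145 N·m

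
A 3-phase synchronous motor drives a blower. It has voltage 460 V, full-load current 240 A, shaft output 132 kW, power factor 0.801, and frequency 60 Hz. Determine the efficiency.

P_out = 132 kW = 132000 W
P_in = √3·V_L·I_L·cosφ = 1.732 × 460 × 240 × 0.801 = 153161 W
η = P_out / P_in = 132000 / 153161 = 0.862 = 86.2%

86.2 %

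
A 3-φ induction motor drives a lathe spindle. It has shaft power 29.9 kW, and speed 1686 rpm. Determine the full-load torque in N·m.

169 N·m

ω = 2π × 1686/60 = 176.6 rad/s
τ = P/ω = 29900/176.6 = 169 N·m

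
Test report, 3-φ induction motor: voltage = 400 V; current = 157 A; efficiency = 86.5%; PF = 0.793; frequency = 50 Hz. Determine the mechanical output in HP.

100 HP

P_in = √3·V·I·cosφ = 1.732 × 400 × 157 × 0.793 = 86254 W
P_out = η·P_in = 0.865 × 86254 = 74610 W
= 74610/746 = 100 HP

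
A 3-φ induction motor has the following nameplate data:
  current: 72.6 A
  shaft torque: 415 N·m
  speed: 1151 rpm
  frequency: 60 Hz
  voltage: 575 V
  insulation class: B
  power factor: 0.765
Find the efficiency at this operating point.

90.4 %

ω = 2π × 1151/60 = 120.5 rad/s; P_out = τω = 415 × 120.5 = 50008 W
P_in = √3·V_L·I_L·cosφ = 1.732 × 575 × 72.6 × 0.765 = 55311 W
η = P_out / P_in = 50008 / 55311 = 0.904 = 90.4%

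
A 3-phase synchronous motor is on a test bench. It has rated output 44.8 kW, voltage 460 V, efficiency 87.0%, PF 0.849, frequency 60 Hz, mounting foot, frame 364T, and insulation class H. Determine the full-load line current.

76.1 A

P_out = 44.8 kW = 44800 W
P_in = P_out / η = 44800 / 0.870 = 51494 W
I_L = P_in / (√3·V_L·cosφ) = 51494 / (1.732 × 460 × 0.849) = 76.1 A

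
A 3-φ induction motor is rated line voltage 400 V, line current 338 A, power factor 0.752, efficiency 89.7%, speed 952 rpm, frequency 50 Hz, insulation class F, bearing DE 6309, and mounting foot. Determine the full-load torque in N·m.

P_in = √3·V·I·cosφ = 1.732 × 400 × 338 × 0.752 = 176093 W
P_out = η·P_in = 0.897 × 176093 = 157955 W
n = 952 rpm
ω = 2π×952/60 = 99.69 rad/s
τ = P_out/ω = 157955/99.69 = 1580 N·m

1580 N·m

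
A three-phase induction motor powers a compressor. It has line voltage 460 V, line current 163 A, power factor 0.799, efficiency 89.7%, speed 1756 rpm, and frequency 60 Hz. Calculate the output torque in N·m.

506 N·m

P_in = √3·V·I·cosφ = 1.732 × 460 × 163 × 0.799 = 103762 W
P_out = η·P_in = 0.897 × 103762 = 93075 W
n = 1756 rpm
ω = 2π×1756/60 = 183.9 rad/s
τ = P_out/ω = 93075/183.9 = 506 N·m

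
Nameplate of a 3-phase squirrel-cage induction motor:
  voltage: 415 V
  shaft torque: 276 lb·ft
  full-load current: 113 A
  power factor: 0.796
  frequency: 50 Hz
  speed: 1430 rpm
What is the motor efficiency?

86.7 %

τ = 276 lb·ft × 1.356 = 374.3 N·m
ω = 2π × 1430/60 = 149.7 rad/s; P_out = τω = 374.3 × 149.7 = 56033 W
P_in = √3·V_L·I_L·cosφ = 1.732 × 415 × 113 × 0.796 = 64653 W
η = P_out / P_in = 56033 / 64653 = 0.867 = 86.7%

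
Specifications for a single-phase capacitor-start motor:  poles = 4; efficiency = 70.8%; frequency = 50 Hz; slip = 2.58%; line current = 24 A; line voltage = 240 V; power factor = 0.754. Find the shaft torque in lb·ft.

14.8 lb·ft

P_in = V·I·cosφ = 240 × 24 × 0.754 = 4343 W
P_out = η·P_in = 0.708 × 4343 = 3075 W
n_s = 120×50/4 = 1500 rpm; n = 1500×(1−0.0258) = 1461 rpm
ω = 2π×1461/60 = 153 rad/s
τ = P_out/ω = 3075/153 = 20.1 N·m
In lb·ft: 20.1/1.356 = 14.8 lb·ft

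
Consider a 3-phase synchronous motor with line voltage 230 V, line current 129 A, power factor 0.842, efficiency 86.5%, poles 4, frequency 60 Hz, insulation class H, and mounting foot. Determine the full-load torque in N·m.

199 N·m

P_in = √3·V·I·cosφ = 1.732 × 230 × 129 × 0.842 = 43269 W
P_out = η·P_in = 0.865 × 43269 = 37428 W
n = n_s = 120×60/4 = 1800 rpm (synchronous)
ω = 2π×1800/60 = 188.5 rad/s
τ = P_out/ω = 37428/188.5 = 199 N·m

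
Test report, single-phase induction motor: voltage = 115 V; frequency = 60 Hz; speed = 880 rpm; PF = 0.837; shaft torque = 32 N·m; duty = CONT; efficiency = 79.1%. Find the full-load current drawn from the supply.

38.7 A

ω = 2π×880/60 = 92.15 rad/s; P_out = τω = 32 × 92.15 = 2949 W
P_in = P_out / η = 2949 / 0.791 = 3728 W
I = P_in / (V·cosφ) = 3728 / (115 × 0.837) = 38.7 A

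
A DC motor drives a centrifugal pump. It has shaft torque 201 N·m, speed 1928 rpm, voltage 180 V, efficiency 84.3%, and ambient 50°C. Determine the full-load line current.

267 A

ω = 2π×1928/60 = 201.9 rad/s; P_out = τω = 201 × 201.9 = 40582 W
P_in = P_out / η = 40582 / 0.843 = 48140 W
I = P_in / V = 48140 / 180 = 267 A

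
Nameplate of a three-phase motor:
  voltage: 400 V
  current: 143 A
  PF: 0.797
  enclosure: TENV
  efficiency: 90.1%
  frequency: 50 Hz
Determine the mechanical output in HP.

P_in = √3·V·I·cosφ = 1.732 × 400 × 143 × 0.797 = 78959 W
P_out = η·P_in = 0.901 × 78959 = 71142 W
= 71142/746 = 95.4 HP

95.4 HP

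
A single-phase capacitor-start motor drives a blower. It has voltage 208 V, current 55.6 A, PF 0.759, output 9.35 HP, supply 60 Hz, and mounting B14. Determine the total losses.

P_in = V·I·cosφ = 208×55.6×0.759 = 8778 W
P_out = 9.35×746 = 6975 W
Losses = P_in − P_out = 8778 − 6975 = 1803 W

1.8 kW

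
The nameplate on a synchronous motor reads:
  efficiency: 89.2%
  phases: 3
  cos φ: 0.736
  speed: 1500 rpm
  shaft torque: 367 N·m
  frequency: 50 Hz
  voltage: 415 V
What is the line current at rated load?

122 A

ω = 2π×1500/60 = 157.1 rad/s; P_out = τω = 367 × 157.1 = 57656 W
P_in = P_out / η = 57656 / 0.892 = 64637 W
I_L = P_in / (√3·V_L·cosφ) = 64637 / (1.732 × 415 × 0.736) = 122 A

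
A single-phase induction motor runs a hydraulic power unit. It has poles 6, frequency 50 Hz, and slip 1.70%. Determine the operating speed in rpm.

n_s = 120f/p = 120×50/6 = 1000 rpm
n = n_s(1 − s) = 1000 × (1 − 0.017) = 983 rpm

983 rpm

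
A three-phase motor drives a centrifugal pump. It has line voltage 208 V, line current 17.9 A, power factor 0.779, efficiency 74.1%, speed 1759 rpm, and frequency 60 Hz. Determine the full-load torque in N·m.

20.2 N·m

P_in = √3·V·I·cosφ = 1.732 × 208 × 17.9 × 0.779 = 5023 W
P_out = η·P_in = 0.741 × 5023 = 3722 W
n = 1759 rpm
ω = 2π×1759/60 = 184.2 rad/s
τ = P_out/ω = 3722/184.2 = 20.2 N·m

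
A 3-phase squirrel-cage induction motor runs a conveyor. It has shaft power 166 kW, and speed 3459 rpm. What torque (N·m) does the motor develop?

ω = 2π × 3459/60 = 362.2 rad/s
τ = P/ω = 166000/362.2 = 458 N·m

458 N·m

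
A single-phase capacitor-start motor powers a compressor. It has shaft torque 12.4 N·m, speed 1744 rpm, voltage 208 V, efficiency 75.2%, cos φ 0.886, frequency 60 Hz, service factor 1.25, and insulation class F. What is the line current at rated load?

ω = 2π×1744/60 = 182.6 rad/s; P_out = τω = 12.4 × 182.6 = 2264 W
P_in = P_out / η = 2264 / 0.752 = 3011 W
I = P_in / (V·cosφ) = 3011 / (208 × 0.886) = 16.3 A

16.3 A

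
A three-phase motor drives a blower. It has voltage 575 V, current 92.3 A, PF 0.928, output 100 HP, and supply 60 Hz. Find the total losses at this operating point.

10700 W

P_in = √3·V·I·cosφ = 1.732×575×92.3×0.928 = 85303 W
P_out = 100×746 = 74600 W
Losses = P_in − P_out = 85303 − 74600 = 10703 W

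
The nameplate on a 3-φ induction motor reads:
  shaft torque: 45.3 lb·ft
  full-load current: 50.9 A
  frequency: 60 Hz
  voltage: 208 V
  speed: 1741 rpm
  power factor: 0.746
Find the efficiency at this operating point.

81.9 %

τ = 45.3 lb·ft × 1.356 = 61.43 N·m
ω = 2π × 1741/60 = 182.3 rad/s; P_out = τω = 61.43 × 182.3 = 11199 W
P_in = √3·V_L·I_L·cosφ = 1.732 × 208 × 50.9 × 0.746 = 13679 W
η = P_out / P_in = 11199 / 13679 = 0.819 = 81.9%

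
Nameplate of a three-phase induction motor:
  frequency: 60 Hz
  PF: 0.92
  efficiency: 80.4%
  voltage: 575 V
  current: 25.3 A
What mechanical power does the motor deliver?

18.6 kW

P_in = √3·V·I·cosφ = 1.732 × 575 × 25.3 × 0.92 = 23181 W
P_out = η·P_in = 0.804 × 23181 = 18638 W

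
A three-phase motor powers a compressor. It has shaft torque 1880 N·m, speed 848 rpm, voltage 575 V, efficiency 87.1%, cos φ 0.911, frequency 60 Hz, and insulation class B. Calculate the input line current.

ω = 2π×848/60 = 88.8 rad/s; P_out = τω = 1880 × 88.8 = 166944 W
P_in = P_out / η = 166944 / 0.871 = 191669 W
I_L = P_in / (√3·V_L·cosφ) = 191669 / (1.732 × 575 × 0.911) = 211 A

211 A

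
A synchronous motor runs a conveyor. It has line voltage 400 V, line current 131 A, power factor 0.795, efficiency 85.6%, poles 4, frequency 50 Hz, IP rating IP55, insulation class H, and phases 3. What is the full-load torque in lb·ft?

P_in = √3·V·I·cosφ = 1.732 × 400 × 131 × 0.795 = 72152 W
P_out = η·P_in = 0.856 × 72152 = 61762 W
n = n_s = 120×50/4 = 1500 rpm (synchronous)
ω = 2π×1500/60 = 157.1 rad/s
τ = P_out/ω = 61762/157.1 = 393.1 N·m
In lb·ft: 393.1/1.356 = 290 lb·ft

290 lb·ft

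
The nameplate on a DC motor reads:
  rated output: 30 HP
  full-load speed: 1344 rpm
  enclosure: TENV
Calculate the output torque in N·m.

P_out = 30 × 746 = 22380 W
ω = 2π × 1344/60 = 140.7 rad/s
τ = P_out/ω = 22380/140.7 = 159 N·m

159 N·m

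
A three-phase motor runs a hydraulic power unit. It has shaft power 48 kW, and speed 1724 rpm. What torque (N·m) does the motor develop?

266 N·m

ω = 2π × 1724/60 = 180.5 rad/s
τ = P/ω = 48000/180.5 = 266 N·m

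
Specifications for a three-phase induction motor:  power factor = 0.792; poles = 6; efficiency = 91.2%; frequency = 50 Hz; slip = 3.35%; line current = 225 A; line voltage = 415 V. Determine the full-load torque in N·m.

1150 N·m

P_in = √3·V·I·cosφ = 1.732 × 415 × 225 × 0.792 = 128087 W
P_out = η·P_in = 0.912 × 128087 = 116815 W
n_s = 120×50/6 = 1000 rpm; n = 1000×(1−0.0335) = 967 rpm
ω = 2π×967/60 = 101.3 rad/s
τ = P_out/ω = 116815/101.3 = 1150 N·m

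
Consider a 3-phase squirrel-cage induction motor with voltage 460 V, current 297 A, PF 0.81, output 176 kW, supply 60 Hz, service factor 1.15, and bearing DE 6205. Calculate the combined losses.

P_in = √3·V·I·cosφ = 1.732×460×297×0.81 = 191667 W
P_out = 176000 W
Losses = P_in − P_out = 191667 − 176000 = 15667 W

15.7 kW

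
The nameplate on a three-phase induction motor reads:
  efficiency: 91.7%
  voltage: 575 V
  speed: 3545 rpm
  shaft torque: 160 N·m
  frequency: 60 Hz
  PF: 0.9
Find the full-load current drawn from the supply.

ω = 2π×3545/60 = 371.2 rad/s; P_out = τω = 160 × 371.2 = 59392 W
P_in = P_out / η = 59392 / 0.917 = 64768 W
I_L = P_in / (√3·V_L·cosφ) = 64768 / (1.732 × 575 × 0.9) = 72.3 A

72.3 A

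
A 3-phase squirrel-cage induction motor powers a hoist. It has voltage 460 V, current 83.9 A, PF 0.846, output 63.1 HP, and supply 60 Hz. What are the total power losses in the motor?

9480 W

P_in = √3·V·I·cosφ = 1.732×460×83.9×0.846 = 56551 W
P_out = 63.1×746 = 47073 W
Losses = P_in − P_out = 56551 − 47073 = 9478 W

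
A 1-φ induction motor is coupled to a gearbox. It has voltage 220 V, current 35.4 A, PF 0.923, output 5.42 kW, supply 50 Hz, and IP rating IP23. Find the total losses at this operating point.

1770 W

P_in = V·I·cosφ = 220×35.4×0.923 = 7188 W
P_out = 5420 W
Losses = P_in − P_out = 7188 − 5420 = 1768 W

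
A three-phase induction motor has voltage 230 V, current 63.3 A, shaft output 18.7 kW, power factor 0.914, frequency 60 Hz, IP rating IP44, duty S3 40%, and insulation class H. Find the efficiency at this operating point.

81.1 %

P_out = 18.7 kW = 18700 W
P_in = √3·V_L·I_L·cosφ = 1.732 × 230 × 63.3 × 0.914 = 23048 W
η = P_out / P_in = 18700 / 23048 = 0.811 = 81.1%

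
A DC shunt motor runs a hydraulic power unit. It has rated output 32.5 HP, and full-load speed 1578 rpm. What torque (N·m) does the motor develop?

P_out = 32.5 × 746 = 24245 W
ω = 2π × 1578/60 = 165.2 rad/s
τ = P_out/ω = 24245/165.2 = 147 N·m

147 N·m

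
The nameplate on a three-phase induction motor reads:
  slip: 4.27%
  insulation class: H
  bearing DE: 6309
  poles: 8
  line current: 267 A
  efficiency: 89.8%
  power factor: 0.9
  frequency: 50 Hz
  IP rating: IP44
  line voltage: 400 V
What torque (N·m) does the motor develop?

P_in = √3·V·I·cosφ = 1.732 × 400 × 267 × 0.9 = 166480 W
P_out = η·P_in = 0.898 × 166480 = 149499 W
n_s = 120×50/8 = 750 rpm; n = 750×(1−0.0427) = 718 rpm
ω = 2π×718/60 = 75.19 rad/s
τ = P_out/ω = 149499/75.19 = 1990 N·m

1990 N·m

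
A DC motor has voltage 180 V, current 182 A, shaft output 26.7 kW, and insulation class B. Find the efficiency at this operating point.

81.5 %

P_out = 26.7 kW = 26700 W
P_in = V·I = 180 × 182 = 32760 W
η = P_out / P_in = 26700 / 32760 = 0.815 = 81.5%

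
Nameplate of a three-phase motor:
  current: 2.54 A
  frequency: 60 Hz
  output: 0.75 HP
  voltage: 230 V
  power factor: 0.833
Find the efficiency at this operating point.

66.4 %

P_out = 0.75 × 746 = 560 W
P_in = √3·V_L·I_L·cosφ = 1.732 × 230 × 2.54 × 0.833 = 843 W
η = P_out / P_in = 560 / 843 = 0.664 = 66.4%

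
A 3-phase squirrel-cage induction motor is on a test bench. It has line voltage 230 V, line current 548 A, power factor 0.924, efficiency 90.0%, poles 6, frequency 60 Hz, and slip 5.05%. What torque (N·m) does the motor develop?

1520 N·m

P_in = √3·V·I·cosφ = 1.732 × 230 × 548 × 0.924 = 201710 W
P_out = η·P_in = 0.9 × 201710 = 181539 W
n_s = 120×60/6 = 1200 rpm; n = 1200×(1−0.0505) = 1139 rpm
ω = 2π×1139/60 = 119.3 rad/s
τ = P_out/ω = 181539/119.3 = 1520 N·m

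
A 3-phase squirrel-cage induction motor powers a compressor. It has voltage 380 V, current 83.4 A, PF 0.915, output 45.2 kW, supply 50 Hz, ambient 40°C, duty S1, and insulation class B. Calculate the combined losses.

5030 W

P_in = √3·V·I·cosφ = 1.732×380×83.4×0.915 = 50225 W
P_out = 45200 W
Losses = P_in − P_out = 50225 − 45200 = 5025 W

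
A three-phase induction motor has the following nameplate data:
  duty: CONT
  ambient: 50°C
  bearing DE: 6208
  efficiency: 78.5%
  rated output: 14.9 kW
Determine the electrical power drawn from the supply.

19 kW

P_out = 14900 W
P_in = P_out/η = 14900/0.785 = 18981 W = 19 kW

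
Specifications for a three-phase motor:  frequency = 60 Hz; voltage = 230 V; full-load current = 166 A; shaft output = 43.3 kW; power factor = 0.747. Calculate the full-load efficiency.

87.7 %

P_out = 43.3 kW = 43300 W
P_in = √3·V_L·I_L·cosφ = 1.732 × 230 × 166 × 0.747 = 49397 W
η = P_out / P_in = 43300 / 49397 = 0.877 = 87.7%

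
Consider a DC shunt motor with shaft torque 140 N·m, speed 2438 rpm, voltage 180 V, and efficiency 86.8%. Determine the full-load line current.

ω = 2π×2438/60 = 255.3 rad/s; P_out = τω = 140 × 255.3 = 35742 W
P_in = P_out / η = 35742 / 0.868 = 41177 W
I = P_in / V = 41177 / 180 = 229 A

229 A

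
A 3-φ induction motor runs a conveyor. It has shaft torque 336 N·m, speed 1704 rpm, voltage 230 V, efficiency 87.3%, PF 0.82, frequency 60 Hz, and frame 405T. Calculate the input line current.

210 A

ω = 2π×1704/60 = 178.4 rad/s; P_out = τω = 336 × 178.4 = 59942 W
P_in = P_out / η = 59942 / 0.873 = 68662 W
I_L = P_in / (√3·V_L·cosφ) = 68662 / (1.732 × 230 × 0.82) = 210 A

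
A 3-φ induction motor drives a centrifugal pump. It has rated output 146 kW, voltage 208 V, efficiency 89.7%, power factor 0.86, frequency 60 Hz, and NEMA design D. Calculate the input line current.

525 A

P_out = 146 kW = 146000 W
P_in = P_out / η = 146000 / 0.897 = 162765 W
I_L = P_in / (√3·V_L·cosφ) = 162765 / (1.732 × 208 × 0.86) = 525 A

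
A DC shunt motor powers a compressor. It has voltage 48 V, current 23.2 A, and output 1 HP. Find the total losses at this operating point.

368 W

P_in = V·I = 48×23.2 = 1114 W
P_out = 1×746 = 746 W
Losses = P_in − P_out = 1114 − 746 = 368 W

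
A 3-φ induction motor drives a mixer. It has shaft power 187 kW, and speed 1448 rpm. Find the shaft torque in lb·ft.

910 lb·ft

ω = 2π × 1448/60 = 151.6 rad/s
τ = P/ω = 187000/151.6 = 1234 N·m
In lb·ft: 1234/1.356 = 910 lb·ft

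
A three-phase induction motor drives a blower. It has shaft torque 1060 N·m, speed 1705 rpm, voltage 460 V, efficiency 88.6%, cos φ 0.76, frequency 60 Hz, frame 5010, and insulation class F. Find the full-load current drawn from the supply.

ω = 2π×1705/60 = 178.5 rad/s; P_out = τω = 1060 × 178.5 = 189210 W
P_in = P_out / η = 189210 / 0.886 = 213555 W
I_L = P_in / (√3·V_L·cosφ) = 213555 / (1.732 × 460 × 0.76) = 353 A

353 A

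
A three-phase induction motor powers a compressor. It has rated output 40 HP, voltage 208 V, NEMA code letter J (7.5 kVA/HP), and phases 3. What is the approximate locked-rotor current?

S_LR = 7.5 × 40 = 300 kVA
I_LR = S_LR/(√3·V_L) = 300000/(1.732×208) = 833 A

833 A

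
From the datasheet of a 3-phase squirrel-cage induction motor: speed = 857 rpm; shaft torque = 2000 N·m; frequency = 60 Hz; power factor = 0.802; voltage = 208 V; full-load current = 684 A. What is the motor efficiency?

ω = 2π × 857/60 = 89.74 rad/s; P_out = τω = 2000 × 89.74 = 179480 W
P_in = √3·V_L·I_L·cosφ = 1.732 × 208 × 684 × 0.802 = 197625 W
η = P_out / P_in = 179480 / 197625 = 0.908 = 90.8%

90.8 %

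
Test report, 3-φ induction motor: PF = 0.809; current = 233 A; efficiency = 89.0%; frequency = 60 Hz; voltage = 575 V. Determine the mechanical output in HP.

P_in = √3·V·I·cosφ = 1.732 × 575 × 233 × 0.809 = 187724 W
P_out = η·P_in = 0.89 × 187724 = 167074 W
= 167074/746 = 224 HP

224 HP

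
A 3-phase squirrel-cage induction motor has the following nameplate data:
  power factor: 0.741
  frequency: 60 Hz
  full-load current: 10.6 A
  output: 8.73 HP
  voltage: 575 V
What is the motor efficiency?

83.3 %

P_out = 8.73 × 746 = 6513 W
P_in = √3·V_L·I_L·cosφ = 1.732 × 575 × 10.6 × 0.741 = 7822 W
η = P_out / P_in = 6513 / 7822 = 0.833 = 83.3%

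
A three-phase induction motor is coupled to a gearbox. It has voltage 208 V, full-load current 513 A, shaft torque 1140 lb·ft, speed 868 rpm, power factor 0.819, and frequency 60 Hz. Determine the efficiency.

92.8 %

τ = 1140 lb·ft × 1.356 = 1546 N·m
ω = 2π × 868/60 = 90.9 rad/s; P_out = τω = 1546 × 90.9 = 140531 W
P_in = √3·V_L·I_L·cosφ = 1.732 × 208 × 513 × 0.819 = 151360 W
η = P_out / P_in = 140531 / 151360 = 0.928 = 92.8%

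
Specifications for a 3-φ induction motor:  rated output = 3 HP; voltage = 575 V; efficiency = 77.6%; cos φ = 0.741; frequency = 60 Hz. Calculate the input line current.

P_out = 3 × 746 = 2238 W
P_in = P_out / η = 2238 / 0.776 = 2884 W
I_L = P_in / (√3·V_L·cosφ) = 2884 / (1.732 × 575 × 0.741) = 3.91 A

3.91 A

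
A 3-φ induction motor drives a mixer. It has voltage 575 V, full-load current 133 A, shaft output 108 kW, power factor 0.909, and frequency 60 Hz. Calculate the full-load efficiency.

89.7 %

P_out = 108 kW = 108000 W
P_in = √3·V_L·I_L·cosφ = 1.732 × 575 × 133 × 0.909 = 120401 W
η = P_out / P_in = 108000 / 120401 = 0.897 = 89.7%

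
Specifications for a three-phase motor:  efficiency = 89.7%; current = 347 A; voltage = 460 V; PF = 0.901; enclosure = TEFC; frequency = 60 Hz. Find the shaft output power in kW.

223 kW

P_in = √3·V·I·cosφ = 1.732 × 460 × 347 × 0.901 = 249092 W
P_out = η·P_in = 0.897 × 249092 = 223436 W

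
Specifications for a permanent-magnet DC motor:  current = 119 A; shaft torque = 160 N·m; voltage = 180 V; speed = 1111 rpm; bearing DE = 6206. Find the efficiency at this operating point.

86.9 %

ω = 2π × 1111/60 = 116.3 rad/s; P_out = τω = 160 × 116.3 = 18608 W
P_in = V·I = 180 × 119 = 21420 W
η = P_out / P_in = 18608 / 21420 = 0.869 = 86.9%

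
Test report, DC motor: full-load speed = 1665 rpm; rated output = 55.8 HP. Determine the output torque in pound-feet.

P_out = 55.8 × 746 = 41627 W
ω = 2π × 1665/60 = 174.4 rad/s
τ = P_out/ω = 41627/174.4 = 238.7 N·m
In lb·ft: 238.7/1.356 = 176 lb·ft

176 lb·ft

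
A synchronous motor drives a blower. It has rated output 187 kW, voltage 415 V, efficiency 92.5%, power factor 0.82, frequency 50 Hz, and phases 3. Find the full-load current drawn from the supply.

343 A

P_out = 187 kW = 187000 W
P_in = P_out / η = 187000 / 0.925 = 202162 W
I_L = P_in / (√3·V_L·cosφ) = 202162 / (1.732 × 415 × 0.82) = 343 A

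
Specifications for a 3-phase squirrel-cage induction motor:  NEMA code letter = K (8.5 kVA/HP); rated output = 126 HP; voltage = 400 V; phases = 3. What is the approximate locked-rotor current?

S_LR = 8.5 × 126 = 1071 kVA
I_LR = S_LR/(√3·V_L) = 1071000/(1.732×400) = 1550 A

1550 A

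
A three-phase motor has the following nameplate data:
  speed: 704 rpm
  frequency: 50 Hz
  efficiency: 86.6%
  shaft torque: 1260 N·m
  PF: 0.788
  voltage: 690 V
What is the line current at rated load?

ω = 2π×704/60 = 73.72 rad/s; P_out = τω = 1260 × 73.72 = 92887 W
P_in = P_out / η = 92887 / 0.866 = 107260 W
I_L = P_in / (√3·V_L·cosφ) = 107260 / (1.732 × 690 × 0.788) = 114 A

114 A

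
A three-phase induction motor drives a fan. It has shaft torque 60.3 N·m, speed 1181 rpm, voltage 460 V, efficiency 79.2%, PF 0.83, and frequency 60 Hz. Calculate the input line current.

ω = 2π×1181/60 = 123.7 rad/s; P_out = τω = 60.3 × 123.7 = 7459 W
P_in = P_out / η = 7459 / 0.792 = 9418 W
I_L = P_in / (√3·V_L·cosφ) = 9418 / (1.732 × 460 × 0.83) = 14.2 A

14.2 A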